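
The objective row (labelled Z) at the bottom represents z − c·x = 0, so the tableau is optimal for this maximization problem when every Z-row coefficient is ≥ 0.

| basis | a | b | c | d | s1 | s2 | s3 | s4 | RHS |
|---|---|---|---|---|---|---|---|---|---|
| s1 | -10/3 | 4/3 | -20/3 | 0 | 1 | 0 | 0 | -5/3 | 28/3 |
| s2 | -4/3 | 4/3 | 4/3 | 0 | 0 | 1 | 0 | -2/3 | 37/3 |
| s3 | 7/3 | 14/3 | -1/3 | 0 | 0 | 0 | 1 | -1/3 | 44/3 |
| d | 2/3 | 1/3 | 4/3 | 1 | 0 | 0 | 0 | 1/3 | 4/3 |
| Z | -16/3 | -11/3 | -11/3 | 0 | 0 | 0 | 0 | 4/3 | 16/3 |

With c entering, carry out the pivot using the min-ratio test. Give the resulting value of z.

9

Ratio test on column c — row 1: entry -20/3 ≤ 0; row 2: (37/3)/(4/3) = 37/4; row 3: entry -1/3 ≤ 0; row 4: (4/3)/(4/3) = 1. Minimum is 1 at row 4 (d leaves); pivot element 4/3.
Pivot on row 4; the Z-row RHS becomes 16/3 − (-11/3)·1 = 9.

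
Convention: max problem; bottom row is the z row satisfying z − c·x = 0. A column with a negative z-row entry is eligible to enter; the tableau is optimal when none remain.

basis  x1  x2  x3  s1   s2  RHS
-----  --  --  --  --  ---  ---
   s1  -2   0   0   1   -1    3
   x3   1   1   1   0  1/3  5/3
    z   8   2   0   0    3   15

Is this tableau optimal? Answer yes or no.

Every z-row coefficient is ≥ 0, so the tableau is optimal.

yes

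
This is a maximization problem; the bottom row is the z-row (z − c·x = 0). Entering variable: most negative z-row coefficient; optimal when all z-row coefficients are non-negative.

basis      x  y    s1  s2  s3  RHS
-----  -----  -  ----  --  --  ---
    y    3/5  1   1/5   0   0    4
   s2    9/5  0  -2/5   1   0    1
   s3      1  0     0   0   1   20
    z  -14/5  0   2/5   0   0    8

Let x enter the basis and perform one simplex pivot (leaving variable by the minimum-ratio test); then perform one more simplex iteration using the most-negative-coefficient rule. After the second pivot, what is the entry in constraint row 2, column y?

2/3

Ratio test on column x — row 1: 4/(3/5) = 20/3; row 2: 1/(9/5) = 5/9; row 3: 20/1 = 20. Minimum is 5/9 at row 2 (s2 leaves); pivot element 9/5.
Divide row 2 by 9/5; eliminate column x from the other rows.
Second iteration: most negative z-row entry is -2/9 in column s1, so s1 enters.
Ratio test on column s1 — row 1: (11/3)/(1/3) = 11; row 2: entry -2/9 ≤ 0; row 3: (175/9)/(2/9) = 175/2. Minimum is 11 at row 1 (y leaves); pivot element 1/3.
Divide row 1 by 1/3; eliminate column s1 from the other rows.
After both pivots, the entry at constraint row 2, column y is 2/3.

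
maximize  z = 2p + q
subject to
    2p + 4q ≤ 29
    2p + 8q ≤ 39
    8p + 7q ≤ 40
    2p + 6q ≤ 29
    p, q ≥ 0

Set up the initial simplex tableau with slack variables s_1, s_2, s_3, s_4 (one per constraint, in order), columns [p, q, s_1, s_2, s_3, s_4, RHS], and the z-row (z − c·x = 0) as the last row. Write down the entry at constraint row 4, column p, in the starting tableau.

Constraint 4 has coefficient 2 on p.

2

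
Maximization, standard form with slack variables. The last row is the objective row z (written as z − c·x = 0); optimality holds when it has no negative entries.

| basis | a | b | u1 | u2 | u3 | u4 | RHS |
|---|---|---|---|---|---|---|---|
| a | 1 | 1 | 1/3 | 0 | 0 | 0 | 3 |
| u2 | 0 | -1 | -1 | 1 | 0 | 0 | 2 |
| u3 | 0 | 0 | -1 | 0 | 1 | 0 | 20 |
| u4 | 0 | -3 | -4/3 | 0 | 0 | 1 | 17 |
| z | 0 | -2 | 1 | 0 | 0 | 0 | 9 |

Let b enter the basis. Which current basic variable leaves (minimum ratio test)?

Column b entries and ratios — a: 3/1 = 3; u2: -1 ≤ 0, skip; u3: 0 ≤ 0, skip; u4: -3 ≤ 0, skip.
Smallest ratio is 3 in the row of a, so a leaves.

a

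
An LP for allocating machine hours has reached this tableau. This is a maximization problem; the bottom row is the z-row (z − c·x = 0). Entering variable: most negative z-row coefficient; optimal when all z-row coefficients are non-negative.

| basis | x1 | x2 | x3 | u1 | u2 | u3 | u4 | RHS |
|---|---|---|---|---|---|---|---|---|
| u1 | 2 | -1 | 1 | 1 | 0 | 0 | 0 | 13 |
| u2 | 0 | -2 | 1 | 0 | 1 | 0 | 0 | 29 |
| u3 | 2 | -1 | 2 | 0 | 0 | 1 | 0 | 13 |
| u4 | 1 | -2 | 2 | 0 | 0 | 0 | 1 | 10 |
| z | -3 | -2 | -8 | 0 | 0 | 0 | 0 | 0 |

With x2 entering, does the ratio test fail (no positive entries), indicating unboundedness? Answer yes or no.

yes

Every constraint-row entry in column x2 is ≤ 0, so increasing x2 is unbounded.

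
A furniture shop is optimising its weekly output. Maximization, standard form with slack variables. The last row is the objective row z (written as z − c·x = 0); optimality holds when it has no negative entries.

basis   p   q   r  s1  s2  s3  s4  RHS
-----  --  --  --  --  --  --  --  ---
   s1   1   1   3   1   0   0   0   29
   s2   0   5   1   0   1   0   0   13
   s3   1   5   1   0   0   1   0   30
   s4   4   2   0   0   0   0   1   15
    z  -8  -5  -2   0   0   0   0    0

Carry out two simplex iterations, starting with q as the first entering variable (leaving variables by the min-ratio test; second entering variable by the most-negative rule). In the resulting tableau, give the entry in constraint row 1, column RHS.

Ratio test on column q — row 1: 29/1 = 29; row 2: 13/5 = 13/5; row 3: 30/5 = 6; row 4: 15/2 = 15/2. Minimum is 13/5 at row 2 (s2 leaves); pivot element 5.
Divide row 2 by 5; eliminate column q from the other rows.
Second iteration: most negative z-row entry is -8 in column p, so p enters.
Ratio test on column p — row 1: (132/5)/1 = 132/5; row 2: entry 0 ≤ 0; row 3: 17/1 = 17; row 4: (49/5)/4 = 49/20. Minimum is 49/20 at row 4 (s4 leaves); pivot element 4.
Divide row 4 by 4; eliminate column p from the other rows.
After both pivots, the entry at constraint row 1, column RHS is 479/20.

479/20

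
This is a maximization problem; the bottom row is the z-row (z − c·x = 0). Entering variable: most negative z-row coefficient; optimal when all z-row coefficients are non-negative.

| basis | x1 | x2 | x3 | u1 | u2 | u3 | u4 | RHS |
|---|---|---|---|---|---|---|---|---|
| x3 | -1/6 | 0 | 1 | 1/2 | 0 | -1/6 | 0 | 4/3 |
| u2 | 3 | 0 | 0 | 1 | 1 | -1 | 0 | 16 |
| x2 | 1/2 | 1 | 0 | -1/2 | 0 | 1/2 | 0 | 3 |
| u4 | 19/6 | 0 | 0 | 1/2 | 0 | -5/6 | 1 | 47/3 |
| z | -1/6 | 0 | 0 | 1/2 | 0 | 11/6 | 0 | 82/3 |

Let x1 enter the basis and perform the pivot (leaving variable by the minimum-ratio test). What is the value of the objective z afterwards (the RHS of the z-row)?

535/19

Ratio test on column x1 — row 1: entry -1/6 ≤ 0; row 2: 16/3 = 16/3; row 3: 3/(1/2) = 6; row 4: (47/3)/(19/6) = 94/19. Minimum is 94/19 at row 4 (u4 leaves); pivot element 19/6.
Pivot on row 4; the z-row RHS becomes 82/3 − (-1/6)·(94/19) = 535/19.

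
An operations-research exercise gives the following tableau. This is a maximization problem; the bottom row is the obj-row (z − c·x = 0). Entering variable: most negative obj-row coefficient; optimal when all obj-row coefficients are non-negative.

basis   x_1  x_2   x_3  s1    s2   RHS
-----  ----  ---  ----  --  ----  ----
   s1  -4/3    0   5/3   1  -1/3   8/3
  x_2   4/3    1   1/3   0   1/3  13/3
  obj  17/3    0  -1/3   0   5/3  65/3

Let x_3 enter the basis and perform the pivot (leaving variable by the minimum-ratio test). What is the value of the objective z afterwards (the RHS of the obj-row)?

111/5

Ratio test on column x_3 — row 1: (8/3)/(5/3) = 8/5; row 2: (13/3)/(1/3) = 13. Minimum is 8/5 at row 1 (s1 leaves); pivot element 5/3.
Pivot on row 1; the obj-row RHS becomes 65/3 − (-1/3)·(8/5) = 111/5.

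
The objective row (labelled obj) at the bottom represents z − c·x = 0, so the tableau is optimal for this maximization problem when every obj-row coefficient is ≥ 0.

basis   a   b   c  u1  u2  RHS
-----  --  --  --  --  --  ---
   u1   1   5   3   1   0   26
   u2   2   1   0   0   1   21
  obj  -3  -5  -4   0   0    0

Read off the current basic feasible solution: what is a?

a is not in the basis, so in the current basic feasible solution a = 0.

0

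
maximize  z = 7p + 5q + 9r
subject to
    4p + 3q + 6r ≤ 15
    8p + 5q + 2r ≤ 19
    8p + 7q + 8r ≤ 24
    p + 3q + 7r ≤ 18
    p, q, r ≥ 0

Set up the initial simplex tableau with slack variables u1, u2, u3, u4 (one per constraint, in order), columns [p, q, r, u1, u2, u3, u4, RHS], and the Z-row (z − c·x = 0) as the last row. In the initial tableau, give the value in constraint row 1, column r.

Constraint 1 has coefficient 6 on r.

6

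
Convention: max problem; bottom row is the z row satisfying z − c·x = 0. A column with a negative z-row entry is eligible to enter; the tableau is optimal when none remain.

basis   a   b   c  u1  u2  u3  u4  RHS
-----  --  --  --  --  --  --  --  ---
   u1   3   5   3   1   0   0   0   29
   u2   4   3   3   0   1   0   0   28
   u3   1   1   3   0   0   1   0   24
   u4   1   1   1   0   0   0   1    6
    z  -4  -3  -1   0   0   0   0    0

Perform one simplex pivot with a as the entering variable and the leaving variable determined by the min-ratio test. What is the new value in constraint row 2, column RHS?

4

Ratio test on column a — row 1: 29/3 = 29/3; row 2: 28/4 = 7; row 3: 24/1 = 24; row 4: 6/1 = 6. Minimum is 6 at row 4 (u4 leaves); pivot element 1.
Divide row 4 by 1; eliminate column a from the other rows.
Row 2 update in column RHS: 28 − 4·6 = 4.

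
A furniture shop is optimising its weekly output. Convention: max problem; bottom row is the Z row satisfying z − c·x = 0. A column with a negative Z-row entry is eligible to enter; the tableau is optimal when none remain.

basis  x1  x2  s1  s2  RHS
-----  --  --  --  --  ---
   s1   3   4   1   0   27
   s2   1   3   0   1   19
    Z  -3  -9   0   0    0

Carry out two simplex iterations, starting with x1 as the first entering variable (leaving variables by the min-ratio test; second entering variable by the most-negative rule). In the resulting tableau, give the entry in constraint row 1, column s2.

-4/5

Ratio test on column x1 — row 1: 27/3 = 9; row 2: 19/1 = 19. Minimum is 9 at row 1 (s1 leaves); pivot element 3.
Divide row 1 by 3; eliminate column x1 from the other rows.
Second iteration: most negative Z-row entry is -5 in column x2, so x2 enters.
Ratio test on column x2 — row 1: 9/(4/3) = 27/4; row 2: 10/(5/3) = 6. Minimum is 6 at row 2 (s2 leaves); pivot element 5/3.
Divide row 2 by 5/3; eliminate column x2 from the other rows.
After both pivots, the entry at constraint row 1, column s2 is -4/5.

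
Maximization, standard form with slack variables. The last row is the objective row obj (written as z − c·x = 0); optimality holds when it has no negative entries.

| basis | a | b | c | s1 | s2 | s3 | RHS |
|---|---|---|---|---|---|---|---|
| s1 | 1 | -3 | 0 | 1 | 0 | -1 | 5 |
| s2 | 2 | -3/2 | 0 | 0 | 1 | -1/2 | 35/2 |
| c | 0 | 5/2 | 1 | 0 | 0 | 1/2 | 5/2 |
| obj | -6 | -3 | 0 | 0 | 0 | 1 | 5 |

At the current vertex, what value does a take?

0

a is not in the basis, so in the current basic feasible solution a = 0.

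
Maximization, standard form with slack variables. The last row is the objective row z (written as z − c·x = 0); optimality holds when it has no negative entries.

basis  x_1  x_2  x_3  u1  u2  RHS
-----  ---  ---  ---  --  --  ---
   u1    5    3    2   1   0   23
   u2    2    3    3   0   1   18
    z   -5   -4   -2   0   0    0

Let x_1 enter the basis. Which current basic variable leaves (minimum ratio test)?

u1

Column x_1 entries and ratios — u1: 23/5 = 23/5; u2: 18/2 = 9.
Smallest ratio is 23/5 in the row of u1, so u1 leaves.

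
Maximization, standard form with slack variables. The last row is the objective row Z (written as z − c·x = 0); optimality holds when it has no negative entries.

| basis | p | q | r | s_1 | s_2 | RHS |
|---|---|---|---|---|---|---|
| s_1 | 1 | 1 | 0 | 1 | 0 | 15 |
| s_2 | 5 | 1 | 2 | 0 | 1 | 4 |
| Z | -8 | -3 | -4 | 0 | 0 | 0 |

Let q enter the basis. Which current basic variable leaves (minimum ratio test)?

s_2

Column q entries and ratios — s_1: 15/1 = 15; s_2: 4/1 = 4.
Smallest ratio is 4 in the row of s_2, so s_2 leaves.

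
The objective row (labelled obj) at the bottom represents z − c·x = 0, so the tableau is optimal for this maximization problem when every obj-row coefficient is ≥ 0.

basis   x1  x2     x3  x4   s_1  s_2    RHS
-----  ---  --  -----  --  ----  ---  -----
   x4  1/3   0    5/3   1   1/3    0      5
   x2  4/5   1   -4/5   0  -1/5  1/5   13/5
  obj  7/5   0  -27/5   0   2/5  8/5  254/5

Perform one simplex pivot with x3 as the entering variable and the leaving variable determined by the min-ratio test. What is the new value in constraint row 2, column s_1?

-1/25

Ratio test on column x3 — row 1: 5/(5/3) = 3; row 2: entry -4/5 ≤ 0. Minimum is 3 at row 1 (x4 leaves); pivot element 5/3.
Divide row 1 by 5/3; eliminate column x3 from the other rows.
Row 2 update in column s_1: -1/5 − (-4/5)·(1/5) = -1/25.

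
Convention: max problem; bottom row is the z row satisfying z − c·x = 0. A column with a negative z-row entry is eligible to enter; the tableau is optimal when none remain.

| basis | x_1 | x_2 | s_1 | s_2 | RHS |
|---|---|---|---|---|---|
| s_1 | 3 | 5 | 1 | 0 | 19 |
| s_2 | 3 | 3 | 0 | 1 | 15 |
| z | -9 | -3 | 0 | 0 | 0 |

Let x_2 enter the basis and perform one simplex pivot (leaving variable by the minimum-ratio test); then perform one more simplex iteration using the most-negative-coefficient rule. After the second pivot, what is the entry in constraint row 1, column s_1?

1/2

Ratio test on column x_2 — row 1: 19/5 = 19/5; row 2: 15/3 = 5. Minimum is 19/5 at row 1 (s_1 leaves); pivot element 5.
Divide row 1 by 5; eliminate column x_2 from the other rows.
Second iteration: most negative z-row entry is -36/5 in column x_1, so x_1 enters.
Ratio test on column x_1 — row 1: (19/5)/(3/5) = 19/3; row 2: (18/5)/(6/5) = 3. Minimum is 3 at row 2 (s_2 leaves); pivot element 6/5.
Divide row 2 by 6/5; eliminate column x_1 from the other rows.
After both pivots, the entry at constraint row 1, column s_1 is 1/2.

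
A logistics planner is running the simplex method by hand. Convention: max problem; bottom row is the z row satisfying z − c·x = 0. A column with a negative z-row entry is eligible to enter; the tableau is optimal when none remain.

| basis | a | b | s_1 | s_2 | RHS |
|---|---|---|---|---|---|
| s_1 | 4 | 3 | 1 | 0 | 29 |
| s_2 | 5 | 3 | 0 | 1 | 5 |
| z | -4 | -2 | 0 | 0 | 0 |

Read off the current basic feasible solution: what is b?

0

b is not in the basis, so in the current basic feasible solution b = 0.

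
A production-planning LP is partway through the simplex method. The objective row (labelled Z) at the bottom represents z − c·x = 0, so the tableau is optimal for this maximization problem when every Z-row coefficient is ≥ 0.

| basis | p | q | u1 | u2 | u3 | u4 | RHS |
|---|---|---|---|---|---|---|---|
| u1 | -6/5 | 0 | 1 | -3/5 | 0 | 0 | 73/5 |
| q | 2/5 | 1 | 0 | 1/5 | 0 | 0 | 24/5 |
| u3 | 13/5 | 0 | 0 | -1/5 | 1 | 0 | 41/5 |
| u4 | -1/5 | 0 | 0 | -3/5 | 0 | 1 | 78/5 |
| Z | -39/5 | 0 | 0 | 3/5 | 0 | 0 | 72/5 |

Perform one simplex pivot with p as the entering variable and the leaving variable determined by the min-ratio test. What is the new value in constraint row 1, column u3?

6/13

Ratio test on column p — row 1: entry -6/5 ≤ 0; row 2: (24/5)/(2/5) = 12; row 3: (41/5)/(13/5) = 41/13; row 4: entry -1/5 ≤ 0. Minimum is 41/13 at row 3 (u3 leaves); pivot element 13/5.
Divide row 3 by 13/5; eliminate column p from the other rows.
Row 1 update in column u3: 0 − (-6/5)·(5/13) = 6/13.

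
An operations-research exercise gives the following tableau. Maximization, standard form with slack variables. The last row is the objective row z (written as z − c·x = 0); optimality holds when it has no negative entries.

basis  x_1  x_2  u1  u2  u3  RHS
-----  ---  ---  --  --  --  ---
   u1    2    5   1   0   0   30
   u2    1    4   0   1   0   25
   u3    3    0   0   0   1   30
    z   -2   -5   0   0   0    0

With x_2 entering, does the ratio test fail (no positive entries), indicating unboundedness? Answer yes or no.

no

Column x_2 has positive entries in row(s) 1, 2, so the ratio test bounds it — not unbounded.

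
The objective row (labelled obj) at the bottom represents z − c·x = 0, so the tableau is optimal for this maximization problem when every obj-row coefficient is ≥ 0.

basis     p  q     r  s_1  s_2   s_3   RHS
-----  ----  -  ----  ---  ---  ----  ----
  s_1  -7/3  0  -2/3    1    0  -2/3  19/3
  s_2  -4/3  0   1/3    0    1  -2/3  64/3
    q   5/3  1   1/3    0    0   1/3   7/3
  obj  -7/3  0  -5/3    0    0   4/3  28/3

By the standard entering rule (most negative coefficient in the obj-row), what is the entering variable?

Negative obj-row entries: p: -7/3, r: -5/3.
The most negative is -7/3 in column p, so p enters.

p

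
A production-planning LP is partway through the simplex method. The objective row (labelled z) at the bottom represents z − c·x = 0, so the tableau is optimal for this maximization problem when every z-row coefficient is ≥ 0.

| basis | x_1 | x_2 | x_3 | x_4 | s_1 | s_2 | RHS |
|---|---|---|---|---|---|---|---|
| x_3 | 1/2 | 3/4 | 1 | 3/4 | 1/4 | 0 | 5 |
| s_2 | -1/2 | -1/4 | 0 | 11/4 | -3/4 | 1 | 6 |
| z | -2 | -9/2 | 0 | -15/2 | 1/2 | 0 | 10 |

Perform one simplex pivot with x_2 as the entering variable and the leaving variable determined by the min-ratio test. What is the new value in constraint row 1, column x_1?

Ratio test on column x_2 — row 1: 5/(3/4) = 20/3; row 2: entry -1/4 ≤ 0. Minimum is 20/3 at row 1 (x_3 leaves); pivot element 3/4.
Divide row 1 by 3/4; eliminate column x_2 from the other rows.
In the new row 1, the x_1 entry is the old entry divided by the pivot: (1/2)/(3/4) = 2/3.

2/3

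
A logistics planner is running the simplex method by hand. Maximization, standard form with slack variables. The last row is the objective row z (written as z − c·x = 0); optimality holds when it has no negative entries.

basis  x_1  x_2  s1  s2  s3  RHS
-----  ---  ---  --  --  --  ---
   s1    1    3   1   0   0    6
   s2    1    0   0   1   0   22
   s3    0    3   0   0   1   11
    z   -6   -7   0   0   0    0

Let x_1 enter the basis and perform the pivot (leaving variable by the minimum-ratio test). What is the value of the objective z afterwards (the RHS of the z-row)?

Ratio test on column x_1 — row 1: 6/1 = 6; row 2: 22/1 = 22; row 3: entry 0 ≤ 0. Minimum is 6 at row 1 (s1 leaves); pivot element 1.
Pivot on row 1; the z-row RHS becomes 0 − (-6)·6 = 36.

36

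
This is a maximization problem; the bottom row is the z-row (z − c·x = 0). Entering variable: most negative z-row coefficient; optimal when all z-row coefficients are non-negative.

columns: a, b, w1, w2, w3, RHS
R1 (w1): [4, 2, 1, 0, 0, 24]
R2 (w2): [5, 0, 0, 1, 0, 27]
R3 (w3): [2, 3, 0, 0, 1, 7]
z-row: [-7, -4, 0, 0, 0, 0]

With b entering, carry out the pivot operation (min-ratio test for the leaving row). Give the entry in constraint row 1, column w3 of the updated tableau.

-2/3

Ratio test on column b — row 1: 24/2 = 12; row 2: entry 0 ≤ 0; row 3: 7/3 = 7/3. Minimum is 7/3 at row 3 (w3 leaves); pivot element 3.
Divide row 3 by 3; eliminate column b from the other rows.
Row 1 update in column w3: 0 − 2·(1/3) = -2/3.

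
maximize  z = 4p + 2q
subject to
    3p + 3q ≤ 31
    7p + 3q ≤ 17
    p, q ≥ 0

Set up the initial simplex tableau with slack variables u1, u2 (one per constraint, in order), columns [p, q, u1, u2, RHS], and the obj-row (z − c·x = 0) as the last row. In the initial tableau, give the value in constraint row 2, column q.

3

Constraint 2 has coefficient 3 on q.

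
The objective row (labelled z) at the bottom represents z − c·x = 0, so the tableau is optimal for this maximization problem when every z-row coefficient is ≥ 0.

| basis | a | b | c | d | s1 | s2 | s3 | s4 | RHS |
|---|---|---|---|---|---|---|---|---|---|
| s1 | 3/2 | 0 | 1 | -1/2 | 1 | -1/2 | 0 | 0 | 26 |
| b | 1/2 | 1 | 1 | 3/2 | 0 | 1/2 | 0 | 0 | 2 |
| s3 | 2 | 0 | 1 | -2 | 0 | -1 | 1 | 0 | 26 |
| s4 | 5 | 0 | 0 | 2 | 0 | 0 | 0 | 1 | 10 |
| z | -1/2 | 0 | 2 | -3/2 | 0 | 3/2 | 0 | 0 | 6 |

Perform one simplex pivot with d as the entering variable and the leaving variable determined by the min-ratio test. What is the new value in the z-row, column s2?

Ratio test on column d — row 1: entry -1/2 ≤ 0; row 2: 2/(3/2) = 4/3; row 3: entry -2 ≤ 0; row 4: 10/2 = 5. Minimum is 4/3 at row 2 (b leaves); pivot element 3/2.
Divide row 2 by 3/2; eliminate column d from the other rows.
z-row update in column s2: 3/2 − (-3/2)·(1/3) = 2.

2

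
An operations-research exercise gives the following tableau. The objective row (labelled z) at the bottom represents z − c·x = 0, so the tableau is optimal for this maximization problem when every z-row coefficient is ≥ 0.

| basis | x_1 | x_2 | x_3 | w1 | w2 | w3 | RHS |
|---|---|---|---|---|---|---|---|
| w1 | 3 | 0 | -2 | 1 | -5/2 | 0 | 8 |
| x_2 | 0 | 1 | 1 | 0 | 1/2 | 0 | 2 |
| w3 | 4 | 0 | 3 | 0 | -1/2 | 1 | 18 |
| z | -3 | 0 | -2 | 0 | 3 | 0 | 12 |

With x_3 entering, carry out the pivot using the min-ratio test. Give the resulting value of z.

16

Ratio test on column x_3 — row 1: entry -2 ≤ 0; row 2: 2/1 = 2; row 3: 18/3 = 6. Minimum is 2 at row 2 (x_2 leaves); pivot element 1.
Pivot on row 2; the z-row RHS becomes 12 − (-2)·2 = 16.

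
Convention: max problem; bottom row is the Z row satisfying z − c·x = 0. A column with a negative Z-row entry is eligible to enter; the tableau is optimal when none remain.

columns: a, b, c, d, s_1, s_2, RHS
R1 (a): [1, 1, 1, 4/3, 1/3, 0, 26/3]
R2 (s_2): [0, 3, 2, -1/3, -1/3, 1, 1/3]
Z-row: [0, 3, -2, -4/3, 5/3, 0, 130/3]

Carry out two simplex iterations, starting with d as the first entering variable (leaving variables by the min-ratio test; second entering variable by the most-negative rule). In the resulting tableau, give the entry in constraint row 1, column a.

2/3

Ratio test on column d — row 1: (26/3)/(4/3) = 13/2; row 2: entry -1/3 ≤ 0. Minimum is 13/2 at row 1 (a leaves); pivot element 4/3.
Divide row 1 by 4/3; eliminate column d from the other rows.
Second iteration: most negative Z-row entry is -1 in column c, so c enters.
Ratio test on column c — row 1: (13/2)/(3/4) = 26/3; row 2: (5/2)/(9/4) = 10/9. Minimum is 10/9 at row 2 (s_2 leaves); pivot element 9/4.
Divide row 2 by 9/4; eliminate column c from the other rows.
After both pivots, the entry at constraint row 1, column a is 2/3.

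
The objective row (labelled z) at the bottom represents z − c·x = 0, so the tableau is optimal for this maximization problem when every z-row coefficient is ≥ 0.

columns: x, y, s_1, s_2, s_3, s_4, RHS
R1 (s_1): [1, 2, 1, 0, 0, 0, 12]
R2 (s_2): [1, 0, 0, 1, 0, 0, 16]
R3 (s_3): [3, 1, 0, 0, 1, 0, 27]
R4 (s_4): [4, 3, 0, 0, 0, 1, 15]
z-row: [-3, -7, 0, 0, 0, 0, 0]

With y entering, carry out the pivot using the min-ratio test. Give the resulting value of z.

Ratio test on column y — row 1: 12/2 = 6; row 2: entry 0 ≤ 0; row 3: 27/1 = 27; row 4: 15/3 = 5. Minimum is 5 at row 4 (s_4 leaves); pivot element 3.
Pivot on row 4; the z-row RHS becomes 0 − (-7)·5 = 35.

35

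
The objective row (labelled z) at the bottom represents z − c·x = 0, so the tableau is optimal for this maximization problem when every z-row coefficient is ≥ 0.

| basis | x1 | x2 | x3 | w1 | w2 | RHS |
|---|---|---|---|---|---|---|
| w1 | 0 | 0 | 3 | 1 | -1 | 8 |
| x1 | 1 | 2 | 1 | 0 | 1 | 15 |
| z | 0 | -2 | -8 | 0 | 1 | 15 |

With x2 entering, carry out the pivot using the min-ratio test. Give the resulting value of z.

30

Ratio test on column x2 — row 1: entry 0 ≤ 0; row 2: 15/2 = 15/2. Minimum is 15/2 at row 2 (x1 leaves); pivot element 2.
Pivot on row 2; the z-row RHS becomes 15 − (-2)·(15/2) = 30.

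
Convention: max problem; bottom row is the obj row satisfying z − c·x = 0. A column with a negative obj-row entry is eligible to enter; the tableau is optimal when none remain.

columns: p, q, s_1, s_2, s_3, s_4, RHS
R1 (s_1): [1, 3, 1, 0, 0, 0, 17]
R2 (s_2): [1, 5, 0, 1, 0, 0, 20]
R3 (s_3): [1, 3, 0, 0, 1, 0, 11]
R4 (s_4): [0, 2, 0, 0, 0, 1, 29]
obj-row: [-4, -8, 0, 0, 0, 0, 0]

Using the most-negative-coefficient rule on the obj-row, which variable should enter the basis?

Negative obj-row entries: p: -4, q: -8.
The most negative is -8 in column q, so q enters.

q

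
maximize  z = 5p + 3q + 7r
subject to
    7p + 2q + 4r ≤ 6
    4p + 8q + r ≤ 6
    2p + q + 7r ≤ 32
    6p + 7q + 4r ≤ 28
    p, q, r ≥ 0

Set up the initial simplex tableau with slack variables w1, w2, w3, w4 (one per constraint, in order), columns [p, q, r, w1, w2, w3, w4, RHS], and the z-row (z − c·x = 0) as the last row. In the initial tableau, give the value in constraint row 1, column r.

4

Constraint 1 has coefficient 4 on r.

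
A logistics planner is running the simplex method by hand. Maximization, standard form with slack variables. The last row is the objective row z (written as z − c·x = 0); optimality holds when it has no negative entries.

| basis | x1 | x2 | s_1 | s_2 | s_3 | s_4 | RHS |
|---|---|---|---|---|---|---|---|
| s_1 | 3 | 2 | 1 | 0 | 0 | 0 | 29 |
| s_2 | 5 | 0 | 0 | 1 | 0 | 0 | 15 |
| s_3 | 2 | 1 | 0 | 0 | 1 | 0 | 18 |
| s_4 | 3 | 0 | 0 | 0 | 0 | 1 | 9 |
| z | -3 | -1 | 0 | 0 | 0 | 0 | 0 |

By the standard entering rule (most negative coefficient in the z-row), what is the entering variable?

Negative z-row entries: x1: -3, x2: -1.
The most negative is -3 in column x1, so x1 enters.

x1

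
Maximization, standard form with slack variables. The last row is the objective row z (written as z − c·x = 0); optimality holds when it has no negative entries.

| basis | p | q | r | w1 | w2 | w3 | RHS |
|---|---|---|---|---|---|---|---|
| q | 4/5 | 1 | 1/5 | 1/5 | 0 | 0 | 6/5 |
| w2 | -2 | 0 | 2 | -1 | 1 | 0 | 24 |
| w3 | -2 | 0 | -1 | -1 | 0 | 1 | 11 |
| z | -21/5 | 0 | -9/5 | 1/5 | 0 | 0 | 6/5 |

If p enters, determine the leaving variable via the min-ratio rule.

Column p entries and ratios — q: (6/5)/(4/5) = 3/2; w2: -2 ≤ 0, skip; w3: -2 ≤ 0, skip.
Smallest ratio is 3/2 in the row of q, so q leaves.

q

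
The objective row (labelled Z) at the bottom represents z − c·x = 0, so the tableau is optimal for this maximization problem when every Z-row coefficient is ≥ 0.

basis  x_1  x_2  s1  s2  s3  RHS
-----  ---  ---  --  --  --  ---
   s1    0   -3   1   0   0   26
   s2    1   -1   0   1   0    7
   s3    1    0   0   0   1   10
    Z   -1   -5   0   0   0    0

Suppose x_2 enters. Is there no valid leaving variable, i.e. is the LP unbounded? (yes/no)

Every constraint-row entry in column x_2 is ≤ 0, so increasing x_2 is unbounded.

yes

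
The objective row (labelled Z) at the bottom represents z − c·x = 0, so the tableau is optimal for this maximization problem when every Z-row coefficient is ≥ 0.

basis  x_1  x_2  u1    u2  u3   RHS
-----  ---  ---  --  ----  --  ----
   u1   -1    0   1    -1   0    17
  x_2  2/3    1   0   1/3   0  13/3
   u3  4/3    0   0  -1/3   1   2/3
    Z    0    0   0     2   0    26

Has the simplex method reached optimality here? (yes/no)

yes

Every Z-row coefficient is ≥ 0, so the tableau is optimal.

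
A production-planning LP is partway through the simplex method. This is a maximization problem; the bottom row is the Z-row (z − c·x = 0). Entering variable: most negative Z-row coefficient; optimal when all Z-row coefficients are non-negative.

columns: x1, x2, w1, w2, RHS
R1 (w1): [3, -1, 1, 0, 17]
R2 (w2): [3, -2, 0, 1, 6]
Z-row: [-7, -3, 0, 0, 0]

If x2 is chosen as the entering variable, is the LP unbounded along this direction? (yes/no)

yes

Every constraint-row entry in column x2 is ≤ 0, so increasing x2 is unbounded.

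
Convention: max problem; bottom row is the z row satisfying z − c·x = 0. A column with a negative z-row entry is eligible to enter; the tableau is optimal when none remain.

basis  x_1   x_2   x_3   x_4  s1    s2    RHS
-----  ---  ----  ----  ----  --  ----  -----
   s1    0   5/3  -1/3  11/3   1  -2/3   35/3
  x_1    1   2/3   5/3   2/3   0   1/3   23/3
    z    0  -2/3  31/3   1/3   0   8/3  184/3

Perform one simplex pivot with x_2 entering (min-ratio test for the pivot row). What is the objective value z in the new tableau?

Ratio test on column x_2 — row 1: (35/3)/(5/3) = 7; row 2: (23/3)/(2/3) = 23/2. Minimum is 7 at row 1 (s1 leaves); pivot element 5/3.
Pivot on row 1; the z-row RHS becomes 184/3 − (-2/3)·7 = 66.

66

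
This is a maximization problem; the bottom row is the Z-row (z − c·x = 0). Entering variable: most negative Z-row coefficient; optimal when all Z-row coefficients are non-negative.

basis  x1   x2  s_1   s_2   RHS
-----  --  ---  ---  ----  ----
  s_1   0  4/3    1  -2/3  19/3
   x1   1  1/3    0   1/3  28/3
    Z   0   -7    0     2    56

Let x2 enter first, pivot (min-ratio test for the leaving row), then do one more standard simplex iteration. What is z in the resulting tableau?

225/2

Ratio test on column x2 — row 1: (19/3)/(4/3) = 19/4; row 2: (28/3)/(1/3) = 28. Minimum is 19/4 at row 1 (s_1 leaves); pivot element 4/3.
Pivot on row 1; the Z-row RHS becomes 56 − (-7)·(19/4) = 357/4.
Next entering variable (most negative Z-row entry -3/2): s_2.
Ratio test on column s_2 — row 1: entry -1/2 ≤ 0; row 2: (31/4)/(1/2) = 31/2. Minimum is 31/2 at row 2 (x1 leaves); pivot element 1/2.
After the second pivot the Z-row RHS is 357/4 − (-3/2)·(31/2) = 225/2.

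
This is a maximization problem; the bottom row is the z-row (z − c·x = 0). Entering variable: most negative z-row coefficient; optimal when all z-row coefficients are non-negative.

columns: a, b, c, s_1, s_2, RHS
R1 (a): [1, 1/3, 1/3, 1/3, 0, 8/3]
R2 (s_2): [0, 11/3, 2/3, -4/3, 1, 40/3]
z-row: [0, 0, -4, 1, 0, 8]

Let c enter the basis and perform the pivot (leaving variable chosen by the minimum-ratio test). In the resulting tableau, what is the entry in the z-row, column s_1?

Ratio test on column c — row 1: (8/3)/(1/3) = 8; row 2: (40/3)/(2/3) = 20. Minimum is 8 at row 1 (a leaves); pivot element 1/3.
Divide row 1 by 1/3; eliminate column c from the other rows.
z-row update in column s_1: 1 − (-4)·1 = 5.

5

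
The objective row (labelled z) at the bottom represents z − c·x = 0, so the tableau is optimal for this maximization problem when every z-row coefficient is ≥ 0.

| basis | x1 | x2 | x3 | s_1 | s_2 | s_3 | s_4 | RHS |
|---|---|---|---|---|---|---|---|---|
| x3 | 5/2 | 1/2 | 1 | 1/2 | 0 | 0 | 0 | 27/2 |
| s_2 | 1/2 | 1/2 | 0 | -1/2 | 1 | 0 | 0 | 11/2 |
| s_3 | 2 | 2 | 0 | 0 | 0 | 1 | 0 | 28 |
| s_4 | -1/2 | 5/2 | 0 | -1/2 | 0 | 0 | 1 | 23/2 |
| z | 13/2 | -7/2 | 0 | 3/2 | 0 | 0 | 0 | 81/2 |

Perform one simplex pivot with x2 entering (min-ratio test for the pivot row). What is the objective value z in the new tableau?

Ratio test on column x2 — row 1: (27/2)/(1/2) = 27; row 2: (11/2)/(1/2) = 11; row 3: 28/2 = 14; row 4: (23/2)/(5/2) = 23/5. Minimum is 23/5 at row 4 (s_4 leaves); pivot element 5/2.
Pivot on row 4; the z-row RHS becomes 81/2 − (-7/2)·(23/5) = 283/5.

283/5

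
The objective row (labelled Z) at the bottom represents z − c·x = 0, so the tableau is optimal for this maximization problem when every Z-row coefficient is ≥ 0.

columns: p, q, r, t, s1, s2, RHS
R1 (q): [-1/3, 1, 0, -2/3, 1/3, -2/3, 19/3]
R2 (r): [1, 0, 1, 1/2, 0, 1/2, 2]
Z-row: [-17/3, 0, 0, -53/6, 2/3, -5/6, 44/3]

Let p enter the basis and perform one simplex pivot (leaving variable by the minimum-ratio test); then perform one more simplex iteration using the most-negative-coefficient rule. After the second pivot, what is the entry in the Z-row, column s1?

2/3

Ratio test on column p — row 1: entry -1/3 ≤ 0; row 2: 2/1 = 2. Minimum is 2 at row 2 (r leaves); pivot element 1.
Divide row 2 by 1; eliminate column p from the other rows.
Second iteration: most negative Z-row entry is -6 in column t, so t enters.
Ratio test on column t — row 1: entry -1/2 ≤ 0; row 2: 2/(1/2) = 4. Minimum is 4 at row 2 (p leaves); pivot element 1/2.
Divide row 2 by 1/2; eliminate column t from the other rows.
After both pivots, the entry at the Z-row, column s1 is 2/3.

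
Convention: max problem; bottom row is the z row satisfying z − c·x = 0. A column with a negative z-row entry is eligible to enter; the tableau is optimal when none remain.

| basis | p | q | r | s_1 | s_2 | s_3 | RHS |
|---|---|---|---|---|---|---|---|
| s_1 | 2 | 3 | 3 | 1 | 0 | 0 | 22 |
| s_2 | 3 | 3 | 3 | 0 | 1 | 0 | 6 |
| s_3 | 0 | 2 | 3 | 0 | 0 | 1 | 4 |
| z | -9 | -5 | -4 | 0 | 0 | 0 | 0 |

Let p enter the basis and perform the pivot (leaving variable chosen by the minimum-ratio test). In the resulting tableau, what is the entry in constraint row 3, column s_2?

0

Ratio test on column p — row 1: 22/2 = 11; row 2: 6/3 = 2; row 3: entry 0 ≤ 0. Minimum is 2 at row 2 (s_2 leaves); pivot element 3.
Divide row 2 by 3; eliminate column p from the other rows.
Row 3 update in column s_2: 0 − 0·(1/3) = 0.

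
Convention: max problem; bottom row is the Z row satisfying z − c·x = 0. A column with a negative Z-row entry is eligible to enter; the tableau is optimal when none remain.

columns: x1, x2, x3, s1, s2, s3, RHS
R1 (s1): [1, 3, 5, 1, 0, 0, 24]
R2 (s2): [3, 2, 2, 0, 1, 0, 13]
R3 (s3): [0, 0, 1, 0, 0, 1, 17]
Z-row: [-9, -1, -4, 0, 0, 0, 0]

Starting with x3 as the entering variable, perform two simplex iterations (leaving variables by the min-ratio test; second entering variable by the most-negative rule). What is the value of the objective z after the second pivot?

Ratio test on column x3 — row 1: 24/5 = 24/5; row 2: 13/2 = 13/2; row 3: 17/1 = 17. Minimum is 24/5 at row 1 (s1 leaves); pivot element 5.
Pivot on row 1; the Z-row RHS becomes 0 − (-4)·(24/5) = 96/5.
Next entering variable (most negative Z-row entry -41/5): x1.
Ratio test on column x1 — row 1: (24/5)/(1/5) = 24; row 2: (17/5)/(13/5) = 17/13; row 3: entry -1/5 ≤ 0. Minimum is 17/13 at row 2 (s2 leaves); pivot element 13/5.
After the second pivot the Z-row RHS is 96/5 − (-41/5)·(17/13) = 389/13.

389/13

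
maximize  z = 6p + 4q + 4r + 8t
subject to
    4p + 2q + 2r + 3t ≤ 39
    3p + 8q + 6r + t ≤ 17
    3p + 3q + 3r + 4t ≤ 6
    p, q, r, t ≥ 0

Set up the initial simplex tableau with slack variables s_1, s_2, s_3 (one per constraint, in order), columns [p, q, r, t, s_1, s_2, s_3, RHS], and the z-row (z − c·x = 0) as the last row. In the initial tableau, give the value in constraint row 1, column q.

Constraint 1 has coefficient 2 on q.

2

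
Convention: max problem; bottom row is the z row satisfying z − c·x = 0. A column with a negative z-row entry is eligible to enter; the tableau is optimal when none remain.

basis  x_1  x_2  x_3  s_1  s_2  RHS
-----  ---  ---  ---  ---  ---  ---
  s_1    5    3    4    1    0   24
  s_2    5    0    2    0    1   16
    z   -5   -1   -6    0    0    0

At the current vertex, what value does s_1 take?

24

s_1 is basic (row 1); its value is the RHS of that row, 24.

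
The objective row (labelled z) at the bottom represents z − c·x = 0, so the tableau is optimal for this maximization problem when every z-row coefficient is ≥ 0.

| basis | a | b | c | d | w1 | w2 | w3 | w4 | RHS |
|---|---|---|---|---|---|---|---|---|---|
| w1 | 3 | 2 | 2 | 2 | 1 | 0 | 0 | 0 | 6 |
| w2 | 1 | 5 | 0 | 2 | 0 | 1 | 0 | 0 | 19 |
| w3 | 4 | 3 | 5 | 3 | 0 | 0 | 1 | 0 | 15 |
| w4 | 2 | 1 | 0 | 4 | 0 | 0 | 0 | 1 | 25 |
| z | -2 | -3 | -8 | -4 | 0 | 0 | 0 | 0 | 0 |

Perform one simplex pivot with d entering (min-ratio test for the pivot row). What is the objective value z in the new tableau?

12

Ratio test on column d — row 1: 6/2 = 3; row 2: 19/2 = 19/2; row 3: 15/3 = 5; row 4: 25/4 = 25/4. Minimum is 3 at row 1 (w1 leaves); pivot element 2.
Pivot on row 1; the z-row RHS becomes 0 − (-4)·3 = 12.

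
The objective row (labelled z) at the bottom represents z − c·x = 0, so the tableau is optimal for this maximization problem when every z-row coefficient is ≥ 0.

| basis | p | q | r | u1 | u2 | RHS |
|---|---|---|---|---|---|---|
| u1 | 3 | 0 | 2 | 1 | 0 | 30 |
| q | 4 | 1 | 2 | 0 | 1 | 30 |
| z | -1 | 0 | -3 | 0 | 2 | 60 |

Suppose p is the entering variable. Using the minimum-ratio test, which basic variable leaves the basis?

Column p entries and ratios — u1: 30/3 = 10; q: 30/4 = 15/2.
Smallest ratio is 15/2 in the row of q, so q leaves.

q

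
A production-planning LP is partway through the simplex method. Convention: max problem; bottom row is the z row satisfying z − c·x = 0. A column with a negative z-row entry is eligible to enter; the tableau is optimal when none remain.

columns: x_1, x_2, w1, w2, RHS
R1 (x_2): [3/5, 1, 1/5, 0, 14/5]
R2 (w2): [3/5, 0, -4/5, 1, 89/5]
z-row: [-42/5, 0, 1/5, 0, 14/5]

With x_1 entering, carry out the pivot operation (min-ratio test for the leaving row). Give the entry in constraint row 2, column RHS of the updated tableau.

15

Ratio test on column x_1 — row 1: (14/5)/(3/5) = 14/3; row 2: (89/5)/(3/5) = 89/3. Minimum is 14/3 at row 1 (x_2 leaves); pivot element 3/5.
Divide row 1 by 3/5; eliminate column x_1 from the other rows.
Row 2 update in column RHS: 89/5 − (3/5)·(14/3) = 15.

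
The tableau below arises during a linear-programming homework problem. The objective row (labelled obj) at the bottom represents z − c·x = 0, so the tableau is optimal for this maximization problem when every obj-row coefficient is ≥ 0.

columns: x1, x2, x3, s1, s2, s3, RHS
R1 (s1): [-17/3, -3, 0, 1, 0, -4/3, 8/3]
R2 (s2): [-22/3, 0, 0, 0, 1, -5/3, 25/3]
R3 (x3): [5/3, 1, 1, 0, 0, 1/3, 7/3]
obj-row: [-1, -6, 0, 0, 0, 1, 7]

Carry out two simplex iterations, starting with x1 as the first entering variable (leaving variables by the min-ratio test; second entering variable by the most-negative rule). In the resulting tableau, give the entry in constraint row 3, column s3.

1/3

Ratio test on column x1 — row 1: entry -17/3 ≤ 0; row 2: entry -22/3 ≤ 0; row 3: (7/3)/(5/3) = 7/5. Minimum is 7/5 at row 3 (x3 leaves); pivot element 5/3.
Divide row 3 by 5/3; eliminate column x1 from the other rows.
Second iteration: most negative obj-row entry is -27/5 in column x2, so x2 enters.
Ratio test on column x2 — row 1: (53/5)/(2/5) = 53/2; row 2: (93/5)/(22/5) = 93/22; row 3: (7/5)/(3/5) = 7/3. Minimum is 7/3 at row 3 (x1 leaves); pivot element 3/5.
Divide row 3 by 3/5; eliminate column x2 from the other rows.
After both pivots, the entry at constraint row 3, column s3 is 1/3.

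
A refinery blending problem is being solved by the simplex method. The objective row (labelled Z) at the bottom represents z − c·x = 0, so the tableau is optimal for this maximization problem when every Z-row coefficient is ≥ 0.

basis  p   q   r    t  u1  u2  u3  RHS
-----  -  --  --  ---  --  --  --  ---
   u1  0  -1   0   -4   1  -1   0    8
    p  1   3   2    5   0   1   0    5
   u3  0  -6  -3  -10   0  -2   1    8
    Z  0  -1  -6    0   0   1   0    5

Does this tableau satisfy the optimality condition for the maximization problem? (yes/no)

The Z-row has a negative entry -6 in column r, so it is not optimal.

no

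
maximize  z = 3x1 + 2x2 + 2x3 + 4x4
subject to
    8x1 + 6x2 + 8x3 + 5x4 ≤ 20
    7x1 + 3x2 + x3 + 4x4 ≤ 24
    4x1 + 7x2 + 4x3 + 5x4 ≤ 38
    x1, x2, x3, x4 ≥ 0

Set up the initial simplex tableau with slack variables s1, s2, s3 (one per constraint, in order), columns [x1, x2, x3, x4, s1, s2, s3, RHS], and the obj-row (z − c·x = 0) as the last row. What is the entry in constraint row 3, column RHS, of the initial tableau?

The RHS of constraint 3 is b_3 = 38.

38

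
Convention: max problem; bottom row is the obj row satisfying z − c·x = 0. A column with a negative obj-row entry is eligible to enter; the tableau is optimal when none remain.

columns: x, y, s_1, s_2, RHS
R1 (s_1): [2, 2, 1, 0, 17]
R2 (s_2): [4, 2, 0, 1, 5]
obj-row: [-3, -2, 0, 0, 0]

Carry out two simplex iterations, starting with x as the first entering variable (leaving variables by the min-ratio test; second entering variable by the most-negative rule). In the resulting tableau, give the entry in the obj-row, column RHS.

5

Ratio test on column x — row 1: 17/2 = 17/2; row 2: 5/4 = 5/4. Minimum is 5/4 at row 2 (s_2 leaves); pivot element 4.
Divide row 2 by 4; eliminate column x from the other rows.
Second iteration: most negative obj-row entry is -1/2 in column y, so y enters.
Ratio test on column y — row 1: (29/2)/1 = 29/2; row 2: (5/4)/(1/2) = 5/2. Minimum is 5/2 at row 2 (x leaves); pivot element 1/2.
Divide row 2 by 1/2; eliminate column y from the other rows.
After both pivots, the entry at the obj-row, column RHS is 5.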